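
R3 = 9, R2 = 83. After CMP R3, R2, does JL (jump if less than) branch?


Trace:
  R3 = 9, R2 = 83
  CMP R3, R2  → compares 9 vs 83
  JL checks: is 9 less than 83?
  9 < 83, so condition is true
Branch taken: Yes

Yes


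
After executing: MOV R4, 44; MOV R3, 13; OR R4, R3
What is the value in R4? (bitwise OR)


Register state trace:
  MOV R4, 44  → R4 = 44 (0b00101100)
  MOV R3, 13  → R3 = 13 (0b00001101)
  OR R4, R3   → R4 = 44 OR 13 = 45 (0b00101101)
Final: R4 = 45

45


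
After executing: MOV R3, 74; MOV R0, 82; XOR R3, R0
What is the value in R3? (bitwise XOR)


Register state trace:
  MOV R3, 74  → R3 = 74 (0b01001010)
  MOV R0, 82  → R0 = 82 (0b01010010)
  XOR R3, R0  → R3 = 74 XOR 82 = 24 (0b00011000)
Final: R3 = 24

24


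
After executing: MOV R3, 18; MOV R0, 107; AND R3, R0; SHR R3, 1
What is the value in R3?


Register state trace:
  MOV R3, 18  → R3 = 18 (0b00010010)
  MOV R0, 107  → R0 = 107 (0b01101011)
  AND R3, R0  → R3 = 18 AND 107 = 2 (0b00000010)
  SHR R3, 1  → R3 = 2 >> 1 = 1
Final: R3 = 1

1


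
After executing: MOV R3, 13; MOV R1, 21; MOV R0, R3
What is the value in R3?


Register state trace:
  MOV R3, 13  → R3 = 13
  MOV R1, 21  → R1 = 21
  MOV R0, R3  → R0 = 13
Final: R3 = 13

13


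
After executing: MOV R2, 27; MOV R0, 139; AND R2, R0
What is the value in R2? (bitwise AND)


Register state trace:
  MOV R2, 27  → R2 = 27 (0b00011011)
  MOV R0, 139  → R0 = 139 (0b10001011)
  AND R2, R0  → R2 = 27 AND 139 = 11 (0b00001011)
Final: R2 = 11

11


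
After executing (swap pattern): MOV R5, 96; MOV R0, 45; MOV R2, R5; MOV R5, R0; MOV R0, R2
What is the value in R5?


Register state trace (swap pattern):
  MOV R5, 96  → R5 = 96
  MOV R0, 45  → R0 = 45
  MOV R2, R5  → R2 = 96  (save R5)
  MOV R5, R0  → R5 = 45  (R5 gets R0's value)
  MOV R0, R2  → R0 = 96  (R0 gets saved value)
Final: R5 = 45

45


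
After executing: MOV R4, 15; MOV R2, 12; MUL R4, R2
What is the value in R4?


Register state trace:
  MOV R4, 15  → R4 = 15
  MOV R2, 12  → R2 = 12
  MUL R4, R2  → R4 = 15 * 12 = 180
Final: R4 = 180

180


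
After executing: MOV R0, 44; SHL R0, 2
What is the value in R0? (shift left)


Register state trace:
  MOV R0, 44  → R0 = 44
  SHL R0, 2  → R0 = 44 << 2 = 44 * 2^2 = 176
Final: R0 = 176

176


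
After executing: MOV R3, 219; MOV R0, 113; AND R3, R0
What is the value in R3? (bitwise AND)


Register state trace:
  MOV R3, 219  → R3 = 219 (0b11011011)
  MOV R0, 113  → R0 = 113 (0b01110001)
  AND R3, R0  → R3 = 219 AND 113 = 81 (0b01010001)
Final: R3 = 81

81


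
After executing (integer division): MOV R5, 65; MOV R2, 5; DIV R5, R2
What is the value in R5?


Register state trace:
  MOV R5, 65  → R5 = 65
  MOV R2, 5  → R2 = 5
  DIV R5, R2  → R5 = 65 // 5 = 13
Final: R5 = 13

13


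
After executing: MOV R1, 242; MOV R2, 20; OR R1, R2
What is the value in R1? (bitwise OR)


Register state trace:
  MOV R1, 242  → R1 = 242 (0b11110010)
  MOV R2, 20  → R2 = 20 (0b00010100)
  OR R1, R2   → R1 = 242 OR 20 = 246 (0b11110110)
Final: R1 = 246

246


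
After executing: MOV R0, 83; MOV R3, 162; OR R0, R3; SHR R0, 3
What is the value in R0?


Register state trace:
  MOV R0, 83  → R0 = 83 (0b01010011)
  MOV R3, 162  → R3 = 162 (0b10100010)
  OR R0, R3  → R0 = 83 OR 162 = 243 (0b11110011)
  SHR R0, 3  → R0 = 243 >> 3 = 30
Final: R0 = 30

30


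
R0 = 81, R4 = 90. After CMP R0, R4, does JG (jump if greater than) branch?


Trace:
  R0 = 81, R4 = 90
  CMP R0, R4  → compares 81 vs 90
  JG checks: is 81 greater than 90?
  81 < 90, so condition is false
Branch taken: No

No


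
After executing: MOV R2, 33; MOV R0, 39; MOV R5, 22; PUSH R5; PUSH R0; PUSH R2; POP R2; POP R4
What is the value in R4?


Stack trace (top is rightmost):
  MOV R2, 33  → R2 = 33
  MOV R0, 39  → R0 = 39
  MOV R5, 22  → R5 = 22
  PUSH R5  → stack: [22]
  PUSH R0  → stack: [22, 39]
  PUSH R2  → stack: [22, 39, 33]
  POP R2  → R2 = 33, stack: [22, 39]
  POP R4  → R4 = 39, stack: [22]
Final: R4 = 39

39


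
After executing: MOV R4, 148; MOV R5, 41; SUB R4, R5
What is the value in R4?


Register state trace:
  MOV R4, 148  → R4 = 148
  MOV R5, 41  → R5 = 41
  SUB R4, R5  → R4 = 148 - 41 = 107
Final: R4 = 107

107


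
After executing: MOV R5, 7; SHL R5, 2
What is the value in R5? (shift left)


Register state trace:
  MOV R5, 7  → R5 = 7
  SHL R5, 2  → R5 = 7 << 2 = 7 * 2^2 = 28
Final: R5 = 28

28


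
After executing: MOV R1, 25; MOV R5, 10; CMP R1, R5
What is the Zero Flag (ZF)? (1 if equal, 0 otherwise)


Register state trace:
  MOV R1, 25  → R1 = 25
  MOV R5, 10  → R5 = 10
  CMP R1, R5  → computes 25 - 10 = 15
  Result is nonzero, so values are not equal
ZF = 0

0


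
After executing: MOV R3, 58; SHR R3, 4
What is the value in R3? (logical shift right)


Register state trace:
  MOV R3, 58  → R3 = 58
  SHR R3, 4  → R3 = 58 >> 4 = 58 // 2^4 = 3
Final: R3 = 3

3


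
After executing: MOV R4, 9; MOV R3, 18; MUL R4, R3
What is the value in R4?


Register state trace:
  MOV R4, 9  → R4 = 9
  MOV R3, 18  → R3 = 18
  MUL R4, R3  → R4 = 9 * 18 = 162
Final: R4 = 162

162


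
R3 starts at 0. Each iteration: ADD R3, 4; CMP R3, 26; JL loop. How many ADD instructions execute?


Loop trace (R3 starts at 0, target 26, step 4):
  ADD #1: R3 = 0 + 4 = 4  → 4 < 26, loop
  ADD #2: R3 = 4 + 4 = 8  → 8 < 26, loop
  ADD #3: R3 = 8 + 4 = 12  → 12 < 26, loop
  ADD #4: R3 = 12 + 4 = 16  → 16 < 26, loop
  ADD #5: R3 = 16 + 4 = 20  → 20 < 26, loop
  ADD #6: R3 = 20 + 4 = 24  → 24 < 26, loop
  ADD #7: R3 = 24 + 4 = 28  → 28 >= 26, exit
Total ADD instructions: 7

7


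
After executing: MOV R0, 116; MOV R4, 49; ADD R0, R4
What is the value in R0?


Register state trace:
  MOV R0, 116  → R0 = 116
  MOV R4, 49  → R4 = 49
  ADD R0, R4  → R0 = 116 + 49 = 165
Final: R0 = 165

165


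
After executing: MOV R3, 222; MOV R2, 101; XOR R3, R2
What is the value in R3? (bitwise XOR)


Register state trace:
  MOV R3, 222  → R3 = 222 (0b11011110)
  MOV R2, 101  → R2 = 101 (0b01100101)
  XOR R3, R2  → R3 = 222 XOR 101 = 187 (0b10111011)
Final: R3 = 187

187


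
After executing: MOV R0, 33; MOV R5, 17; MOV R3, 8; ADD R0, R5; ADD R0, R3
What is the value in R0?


Register state trace:
  MOV R0, 33  → R0 = 33
  MOV R5, 17  → R5 = 17
  MOV R3, 8  → R3 = 8
  ADD R0, R5  → R0 = 33 + 17 = 50
  ADD R0, R3  → R0 = 50 + 8 = 58
Final: R0 = 58

58


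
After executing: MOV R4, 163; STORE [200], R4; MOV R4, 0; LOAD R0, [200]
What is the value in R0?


Register and memory trace:
  MOV R4, 163  → R4 = 163
  STORE [200], R4  → mem[200] = 163
  MOV R4, 0  → R4 = 0
  LOAD R0, [200]  → R0 = mem[200] = 163
Final: R0 = 163

163


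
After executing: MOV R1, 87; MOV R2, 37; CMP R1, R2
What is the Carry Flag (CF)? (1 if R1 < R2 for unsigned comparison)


Register state trace:
  MOV R1, 87  → R1 = 87
  MOV R2, 37  → R2 = 37
  CMP R1, R2  → unsigned 87 - 37: no borrow
  87 >= 37, so CF = 0
CF = 0

0


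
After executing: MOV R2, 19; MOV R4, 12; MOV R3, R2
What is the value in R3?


Register state trace:
  MOV R2, 19  → R2 = 19
  MOV R4, 12  → R4 = 12
  MOV R3, R2  → R3 = 19
Final: R3 = 19

19


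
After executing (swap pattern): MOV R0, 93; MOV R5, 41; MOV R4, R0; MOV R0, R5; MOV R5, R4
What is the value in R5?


Register state trace (swap pattern):
  MOV R0, 93  → R0 = 93
  MOV R5, 41  → R5 = 41
  MOV R4, R0  → R4 = 93  (save R0)
  MOV R0, R5  → R0 = 41  (R0 gets R5's value)
  MOV R5, R4  → R5 = 93  (R5 gets saved value)
Final: R5 = 93

93


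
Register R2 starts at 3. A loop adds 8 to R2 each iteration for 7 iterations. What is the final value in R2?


Starting value: R2 = 3
  Iter 1: R2 = 3 + 8 = 11
  Iter 2: R2 = 11 + 8 = 19
  Iter 3: R2 = 19 + 8 = 27
  Iter 4: R2 = 27 + 8 = 35
  Iter 5: R2 = 35 + 8 = 43
  Iter 6: R2 = 43 + 8 = 51
  Iter 7: R2 = 51 + 8 = 59
Final: R2 = 59

59


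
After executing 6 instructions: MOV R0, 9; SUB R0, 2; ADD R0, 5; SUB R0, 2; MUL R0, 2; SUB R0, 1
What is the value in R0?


Register state trace:
  MOV R0, 9  → R0 = 9
  SUB R0, 2  → R0 = 9 - 2 = 7
  ADD R0, 5  → R0 = 7 + 5 = 12
  SUB R0, 2  → R0 = 12 - 2 = 10
  MUL R0, 2  → R0 = 10 * 2 = 20
  SUB R0, 1  → R0 = 20 - 1 = 19
Final: R0 = 19

19


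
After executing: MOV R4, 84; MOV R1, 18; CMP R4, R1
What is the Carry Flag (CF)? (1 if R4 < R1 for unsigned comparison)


Register state trace:
  MOV R4, 84  → R4 = 84
  MOV R1, 18  → R1 = 18
  CMP R4, R1  → unsigned 84 - 18: no borrow
  84 >= 18, so CF = 0
CF = 0

0


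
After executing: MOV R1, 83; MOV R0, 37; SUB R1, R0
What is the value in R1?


Register state trace:
  MOV R1, 83  → R1 = 83
  MOV R0, 37  → R0 = 37
  SUB R1, R0  → R1 = 83 - 37 = 46
Final: R1 = 46

46


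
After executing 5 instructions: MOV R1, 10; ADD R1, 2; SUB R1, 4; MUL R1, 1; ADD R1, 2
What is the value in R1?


Register state trace:
  MOV R1, 10  → R1 = 10
  ADD R1, 2  → R1 = 10 + 2 = 12
  SUB R1, 4  → R1 = 12 - 4 = 8
  MUL R1, 1  → R1 = 8 * 1 = 8
  ADD R1, 2  → R1 = 8 + 2 = 10
Final: R1 = 10

10


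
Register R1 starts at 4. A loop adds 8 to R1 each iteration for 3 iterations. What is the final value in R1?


Starting value: R1 = 4
  Iter 1: R1 = 4 + 8 = 12
  Iter 2: R1 = 12 + 8 = 20
  Iter 3: R1 = 20 + 8 = 28
Final: R1 = 28

28


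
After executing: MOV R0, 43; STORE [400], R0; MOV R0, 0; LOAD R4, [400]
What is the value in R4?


Register and memory trace:
  MOV R0, 43  → R0 = 43
  STORE [400], R0  → mem[400] = 43
  MOV R0, 0  → R0 = 0
  LOAD R4, [400]  → R4 = mem[400] = 43
Final: R4 = 43

43


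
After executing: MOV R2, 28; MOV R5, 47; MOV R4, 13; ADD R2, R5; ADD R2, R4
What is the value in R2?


Register state trace:
  MOV R2, 28  → R2 = 28
  MOV R5, 47  → R5 = 47
  MOV R4, 13  → R4 = 13
  ADD R2, R5  → R2 = 28 + 47 = 75
  ADD R2, R4  → R2 = 75 + 13 = 88
Final: R2 = 88

88


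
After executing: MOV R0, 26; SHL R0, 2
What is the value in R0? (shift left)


Register state trace:
  MOV R0, 26  → R0 = 26
  SHL R0, 2  → R0 = 26 << 2 = 26 * 2^2 = 104
Final: R0 = 104

104


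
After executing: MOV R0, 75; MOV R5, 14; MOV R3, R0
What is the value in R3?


Register state trace:
  MOV R0, 75  → R0 = 75
  MOV R5, 14  → R5 = 14
  MOV R3, R0  → R3 = 75
Final: R3 = 75

75


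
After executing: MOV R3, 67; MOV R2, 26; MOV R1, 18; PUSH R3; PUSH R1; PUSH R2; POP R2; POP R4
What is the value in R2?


Stack trace (top is rightmost):
  MOV R3, 67  → R3 = 67
  MOV R2, 26  → R2 = 26
  MOV R1, 18  → R1 = 18
  PUSH R3  → stack: [67]
  PUSH R1  → stack: [67, 18]
  PUSH R2  → stack: [67, 18, 26]
  POP R2  → R2 = 26, stack: [67, 18]
  POP R4  → R4 = 18, stack: [67]
Final: R2 = 26

26


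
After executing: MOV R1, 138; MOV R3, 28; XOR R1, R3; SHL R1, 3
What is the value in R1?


Register state trace:
  MOV R1, 138  → R1 = 138 (0b10001010)
  MOV R3, 28  → R3 = 28 (0b00011100)
  XOR R1, R3  → R1 = 138 XOR 28 = 150 (0b10010110)
  SHL R1, 3  → R1 = 150 << 3 = 1200
Final: R1 = 1200

1200


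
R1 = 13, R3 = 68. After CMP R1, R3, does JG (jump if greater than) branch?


Trace:
  R1 = 13, R3 = 68
  CMP R1, R3  → compares 13 vs 68
  JG checks: is 13 greater than 68?
  13 < 68, so condition is false
Branch taken: No

No


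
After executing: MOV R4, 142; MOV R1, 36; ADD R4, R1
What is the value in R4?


Register state trace:
  MOV R4, 142  → R4 = 142
  MOV R1, 36  → R1 = 36
  ADD R4, R1  → R4 = 142 + 36 = 178
Final: R4 = 178

178


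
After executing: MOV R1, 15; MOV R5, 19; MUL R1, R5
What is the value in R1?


Register state trace:
  MOV R1, 15  → R1 = 15
  MOV R5, 19  → R5 = 19
  MUL R1, R5  → R1 = 15 * 19 = 285
Final: R1 = 285

285


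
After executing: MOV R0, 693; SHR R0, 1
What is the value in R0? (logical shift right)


Register state trace:
  MOV R0, 693  → R0 = 693
  SHR R0, 1  → R0 = 693 >> 1 = 693 // 2^1 = 346
Final: R0 = 346

346


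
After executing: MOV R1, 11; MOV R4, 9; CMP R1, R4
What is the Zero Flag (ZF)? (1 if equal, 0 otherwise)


Register state trace:
  MOV R1, 11  → R1 = 11
  MOV R4, 9  → R4 = 9
  CMP R1, R4  → computes 11 - 9 = 2
  Result is nonzero, so values are not equal
ZF = 0

0


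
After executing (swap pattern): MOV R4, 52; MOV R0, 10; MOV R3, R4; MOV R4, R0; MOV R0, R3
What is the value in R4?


Register state trace (swap pattern):
  MOV R4, 52  → R4 = 52
  MOV R0, 10  → R0 = 10
  MOV R3, R4  → R3 = 52  (save R4)
  MOV R4, R0  → R4 = 10  (R4 gets R0's value)
  MOV R0, R3  → R0 = 52  (R0 gets saved value)
Final: R4 = 10

10


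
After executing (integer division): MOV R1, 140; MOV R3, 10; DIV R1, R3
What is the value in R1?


Register state trace:
  MOV R1, 140  → R1 = 140
  MOV R3, 10  → R3 = 10
  DIV R1, R3  → R1 = 140 // 10 = 14
Final: R1 = 14

14


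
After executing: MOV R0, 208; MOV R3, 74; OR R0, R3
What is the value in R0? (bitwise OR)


Register state trace:
  MOV R0, 208  → R0 = 208 (0b11010000)
  MOV R3, 74  → R3 = 74 (0b01001010)
  OR R0, R3   → R0 = 208 OR 74 = 218 (0b11011010)
Final: R0 = 218

218


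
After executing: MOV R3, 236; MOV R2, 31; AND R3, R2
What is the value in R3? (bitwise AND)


Register state trace:
  MOV R3, 236  → R3 = 236 (0b11101100)
  MOV R2, 31  → R2 = 31 (0b00011111)
  AND R3, R2  → R3 = 236 AND 31 = 12 (0b00001100)
Final: R3 = 12

12


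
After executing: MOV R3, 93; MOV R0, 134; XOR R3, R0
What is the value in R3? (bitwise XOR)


Register state trace:
  MOV R3, 93  → R3 = 93 (0b01011101)
  MOV R0, 134  → R0 = 134 (0b10000110)
  XOR R3, R0  → R3 = 93 XOR 134 = 219 (0b11011011)
Final: R3 = 219

219


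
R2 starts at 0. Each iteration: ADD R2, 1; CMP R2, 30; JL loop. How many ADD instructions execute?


Loop trace (R2 starts at 0, target 30, step 1):
  ADD #1: R2 = 0 + 1 = 1  → 1 < 30, loop
  ADD #2: R2 = 1 + 1 = 2  → 2 < 30, loop
  ADD #3: R2 = 2 + 1 = 3  → 3 < 30, loop
  ADD #4: R2 = 3 + 1 = 4  → 4 < 30, loop
  ADD #5: R2 = 4 + 1 = 5  → 5 < 30, loop
  ADD #6: R2 = 5 + 1 = 6  → 6 < 30, loop
  ADD #7: R2 = 6 + 1 = 7  → 7 < 30, loop
  ADD #8: R2 = 7 + 1 = 8  → 8 < 30, loop
  ADD #9: R2 = 8 + 1 = 9  → 9 < 30, loop
  ADD #10: R2 = 9 + 1 = 10  → 10 < 30, loop
  ADD #11: R2 = 10 + 1 = 11  → 11 < 30, loop
  ADD #12: R2 = 11 + 1 = 12  → 12 < 30, loop
  ADD #13: R2 = 12 + 1 = 13  → 13 < 30, loop
  ADD #14: R2 = 13 + 1 = 14  → 14 < 30, loop
  ADD #15: R2 = 14 + 1 = 15  → 15 < 30, loop
  ADD #16: R2 = 15 + 1 = 16  → 16 < 30, loop
  ADD #17: R2 = 16 + 1 = 17  → 17 < 30, loop
  ADD #18: R2 = 17 + 1 = 18  → 18 < 30, loop
  ADD #19: R2 = 18 + 1 = 19  → 19 < 30, loop
  ADD #20: R2 = 19 + 1 = 20  → 20 < 30, loop
  ADD #21: R2 = 20 + 1 = 21  → 21 < 30, loop
  ADD #22: R2 = 21 + 1 = 22  → 22 < 30, loop
  ADD #23: R2 = 22 + 1 = 23  → 23 < 30, loop
  ADD #24: R2 = 23 + 1 = 24  → 24 < 30, loop
  ADD #25: R2 = 24 + 1 = 25  → 25 < 30, loop
  ADD #26: R2 = 25 + 1 = 26  → 26 < 30, loop
  ADD #27: R2 = 26 + 1 = 27  → 27 < 30, loop
  ADD #28: R2 = 27 + 1 = 28  → 28 < 30, loop
  ADD #29: R2 = 28 + 1 = 29  → 29 < 30, loop
  ADD #30: R2 = 29 + 1 = 30  → 30 >= 30, exit
Total ADD instructions: 30

30


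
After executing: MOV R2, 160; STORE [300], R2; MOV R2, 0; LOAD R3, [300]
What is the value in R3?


Register and memory trace:
  MOV R2, 160  → R2 = 160
  STORE [300], R2  → mem[300] = 160
  MOV R2, 0  → R2 = 0
  LOAD R3, [300]  → R3 = mem[300] = 160
Final: R3 = 160

160


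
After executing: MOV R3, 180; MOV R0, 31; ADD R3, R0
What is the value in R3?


Register state trace:
  MOV R3, 180  → R3 = 180
  MOV R0, 31  → R0 = 31
  ADD R3, R0  → R3 = 180 + 31 = 211
Final: R3 = 211

211


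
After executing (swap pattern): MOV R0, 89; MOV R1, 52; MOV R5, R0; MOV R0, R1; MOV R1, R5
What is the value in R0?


Register state trace (swap pattern):
  MOV R0, 89  → R0 = 89
  MOV R1, 52  → R1 = 52
  MOV R5, R0  → R5 = 89  (save R0)
  MOV R0, R1  → R0 = 52  (R0 gets R1's value)
  MOV R1, R5  → R1 = 89  (R1 gets saved value)
Final: R0 = 52

52


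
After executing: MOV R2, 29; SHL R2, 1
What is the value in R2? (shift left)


Register state trace:
  MOV R2, 29  → R2 = 29
  SHL R2, 1  → R2 = 29 << 1 = 29 * 2^1 = 58
Final: R2 = 58

58


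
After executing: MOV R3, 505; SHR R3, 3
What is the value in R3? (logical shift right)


Register state trace:
  MOV R3, 505  → R3 = 505
  SHR R3, 3  → R3 = 505 >> 3 = 505 // 2^3 = 63
Final: R3 = 63

63


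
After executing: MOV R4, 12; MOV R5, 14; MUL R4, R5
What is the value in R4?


Register state trace:
  MOV R4, 12  → R4 = 12
  MOV R5, 14  → R5 = 14
  MUL R4, R5  → R4 = 12 * 14 = 168
Final: R4 = 168

168


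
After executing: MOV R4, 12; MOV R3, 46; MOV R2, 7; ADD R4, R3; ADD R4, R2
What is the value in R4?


Register state trace:
  MOV R4, 12  → R4 = 12
  MOV R3, 46  → R3 = 46
  MOV R2, 7  → R2 = 7
  ADD R4, R3  → R4 = 12 + 46 = 58
  ADD R4, R2  → R4 = 58 + 7 = 65
Final: R4 = 65

65


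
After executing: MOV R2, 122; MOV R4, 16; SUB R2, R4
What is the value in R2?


Register state trace:
  MOV R2, 122  → R2 = 122
  MOV R4, 16  → R4 = 16
  SUB R2, R4  → R2 = 122 - 16 = 106
Final: R2 = 106

106


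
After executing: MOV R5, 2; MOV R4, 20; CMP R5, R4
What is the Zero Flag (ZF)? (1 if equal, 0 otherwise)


Register state trace:
  MOV R5, 2  → R5 = 2
  MOV R4, 20  → R4 = 20
  CMP R5, R4  → computes 2 - 20 = -18
  Result is nonzero, so values are not equal
ZF = 0

0


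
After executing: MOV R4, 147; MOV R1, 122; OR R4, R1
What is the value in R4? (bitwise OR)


Register state trace:
  MOV R4, 147  → R4 = 147 (0b10010011)
  MOV R1, 122  → R1 = 122 (0b01111010)
  OR R4, R1   → R4 = 147 OR 122 = 251 (0b11111011)
Final: R4 = 251

251


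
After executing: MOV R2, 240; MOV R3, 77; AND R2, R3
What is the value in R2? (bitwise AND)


Register state trace:
  MOV R2, 240  → R2 = 240 (0b11110000)
  MOV R3, 77  → R3 = 77 (0b01001101)
  AND R2, R3  → R2 = 240 AND 77 = 64 (0b01000000)
Final: R2 = 64

64


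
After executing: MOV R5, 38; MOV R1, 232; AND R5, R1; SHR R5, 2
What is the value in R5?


Register state trace:
  MOV R5, 38  → R5 = 38 (0b00100110)
  MOV R1, 232  → R1 = 232 (0b11101000)
  AND R5, R1  → R5 = 38 AND 232 = 32 (0b00100000)
  SHR R5, 2  → R5 = 32 >> 2 = 8
Final: R5 = 8

8


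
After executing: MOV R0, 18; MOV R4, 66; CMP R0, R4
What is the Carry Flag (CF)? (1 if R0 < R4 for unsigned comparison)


Register state trace:
  MOV R0, 18  → R0 = 18
  MOV R4, 66  → R4 = 66
  CMP R0, R4  → unsigned 18 - 66: borrow occurs
  18 < 66, so CF = 1
CF = 1

1


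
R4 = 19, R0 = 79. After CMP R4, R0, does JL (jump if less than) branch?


Trace:
  R4 = 19, R0 = 79
  CMP R4, R0  → compares 19 vs 79
  JL checks: is 19 less than 79?
  19 < 79, so condition is true
Branch taken: Yes

Yes


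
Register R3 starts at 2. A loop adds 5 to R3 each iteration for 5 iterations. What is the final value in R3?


Starting value: R3 = 2
  Iter 1: R3 = 2 + 5 = 7
  Iter 2: R3 = 7 + 5 = 12
  Iter 3: R3 = 12 + 5 = 17
  Iter 4: R3 = 17 + 5 = 22
  Iter 5: R3 = 22 + 5 = 27
Final: R3 = 27

27


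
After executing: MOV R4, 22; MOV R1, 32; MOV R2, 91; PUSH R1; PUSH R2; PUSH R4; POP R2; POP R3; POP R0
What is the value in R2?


Stack trace (top is rightmost):
  MOV R4, 22  → R4 = 22
  MOV R1, 32  → R1 = 32
  MOV R2, 91  → R2 = 91
  PUSH R1  → stack: [32]
  PUSH R2  → stack: [32, 91]
  PUSH R4  → stack: [32, 91, 22]
  POP R2  → R2 = 22, stack: [32, 91]
  POP R3  → R3 = 91, stack: [32]
  POP R0  → R0 = 32, stack: []
Final: R2 = 22

22


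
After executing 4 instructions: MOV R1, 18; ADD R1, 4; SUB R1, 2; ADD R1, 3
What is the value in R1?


Register state trace:
  MOV R1, 18  → R1 = 18
  ADD R1, 4  → R1 = 18 + 4 = 22
  SUB R1, 2  → R1 = 22 - 2 = 20
  ADD R1, 3  → R1 = 20 + 3 = 23
Final: R1 = 23

23


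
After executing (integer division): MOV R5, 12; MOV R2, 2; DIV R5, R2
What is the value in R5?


Register state trace:
  MOV R5, 12  → R5 = 12
  MOV R2, 2  → R2 = 2
  DIV R5, R2  → R5 = 12 // 2 = 6
Final: R5 = 6

6


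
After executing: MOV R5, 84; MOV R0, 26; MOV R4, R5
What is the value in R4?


Register state trace:
  MOV R5, 84  → R5 = 84
  MOV R0, 26  → R0 = 26
  MOV R4, R5  → R4 = 84
Final: R4 = 84

84


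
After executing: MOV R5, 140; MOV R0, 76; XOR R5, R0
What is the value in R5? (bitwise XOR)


Register state trace:
  MOV R5, 140  → R5 = 140 (0b10001100)
  MOV R0, 76  → R0 = 76 (0b01001100)
  XOR R5, R0  → R5 = 140 XOR 76 = 192 (0b11000000)
Final: R5 = 192

192


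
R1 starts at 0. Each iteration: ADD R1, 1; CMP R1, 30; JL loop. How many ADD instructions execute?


Loop trace (R1 starts at 0, target 30, step 1):
  ADD #1: R1 = 0 + 1 = 1  → 1 < 30, loop
  ADD #2: R1 = 1 + 1 = 2  → 2 < 30, loop
  ADD #3: R1 = 2 + 1 = 3  → 3 < 30, loop
  ADD #4: R1 = 3 + 1 = 4  → 4 < 30, loop
  ADD #5: R1 = 4 + 1 = 5  → 5 < 30, loop
  ADD #6: R1 = 5 + 1 = 6  → 6 < 30, loop
  ADD #7: R1 = 6 + 1 = 7  → 7 < 30, loop
  ADD #8: R1 = 7 + 1 = 8  → 8 < 30, loop
  ADD #9: R1 = 8 + 1 = 9  → 9 < 30, loop
  ADD #10: R1 = 9 + 1 = 10  → 10 < 30, loop
  ADD #11: R1 = 10 + 1 = 11  → 11 < 30, loop
  ADD #12: R1 = 11 + 1 = 12  → 12 < 30, loop
  ADD #13: R1 = 12 + 1 = 13  → 13 < 30, loop
  ADD #14: R1 = 13 + 1 = 14  → 14 < 30, loop
  ADD #15: R1 = 14 + 1 = 15  → 15 < 30, loop
  ADD #16: R1 = 15 + 1 = 16  → 16 < 30, loop
  ADD #17: R1 = 16 + 1 = 17  → 17 < 30, loop
  ADD #18: R1 = 17 + 1 = 18  → 18 < 30, loop
  ADD #19: R1 = 18 + 1 = 19  → 19 < 30, loop
  ADD #20: R1 = 19 + 1 = 20  → 20 < 30, loop
  ADD #21: R1 = 20 + 1 = 21  → 21 < 30, loop
  ADD #22: R1 = 21 + 1 = 22  → 22 < 30, loop
  ADD #23: R1 = 22 + 1 = 23  → 23 < 30, loop
  ADD #24: R1 = 23 + 1 = 24  → 24 < 30, loop
  ADD #25: R1 = 24 + 1 = 25  → 25 < 30, loop
  ADD #26: R1 = 25 + 1 = 26  → 26 < 30, loop
  ADD #27: R1 = 26 + 1 = 27  → 27 < 30, loop
  ADD #28: R1 = 27 + 1 = 28  → 28 < 30, loop
  ADD #29: R1 = 28 + 1 = 29  → 29 < 30, loop
  ADD #30: R1 = 29 + 1 = 30  → 30 >= 30, exit
Total ADD instructions: 30

30


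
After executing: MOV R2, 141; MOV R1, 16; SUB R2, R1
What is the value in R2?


Register state trace:
  MOV R2, 141  → R2 = 141
  MOV R1, 16  → R1 = 16
  SUB R2, R1  → R2 = 141 - 16 = 125
Final: R2 = 125

125


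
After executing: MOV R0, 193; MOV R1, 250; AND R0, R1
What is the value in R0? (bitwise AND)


Register state trace:
  MOV R0, 193  → R0 = 193 (0b11000001)
  MOV R1, 250  → R1 = 250 (0b11111010)
  AND R0, R1  → R0 = 193 AND 250 = 192 (0b11000000)
Final: R0 = 192

192


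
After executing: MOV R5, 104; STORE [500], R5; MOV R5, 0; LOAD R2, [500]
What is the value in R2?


Register and memory trace:
  MOV R5, 104  → R5 = 104
  STORE [500], R5  → mem[500] = 104
  MOV R5, 0  → R5 = 0
  LOAD R2, [500]  → R2 = mem[500] = 104
Final: R2 = 104

104


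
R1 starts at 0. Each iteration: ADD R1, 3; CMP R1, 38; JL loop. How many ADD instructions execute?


Loop trace (R1 starts at 0, target 38, step 3):
  ADD #1: R1 = 0 + 3 = 3  → 3 < 38, loop
  ADD #2: R1 = 3 + 3 = 6  → 6 < 38, loop
  ADD #3: R1 = 6 + 3 = 9  → 9 < 38, loop
  ADD #4: R1 = 9 + 3 = 12  → 12 < 38, loop
  ADD #5: R1 = 12 + 3 = 15  → 15 < 38, loop
  ADD #6: R1 = 15 + 3 = 18  → 18 < 38, loop
  ADD #7: R1 = 18 + 3 = 21  → 21 < 38, loop
  ADD #8: R1 = 21 + 3 = 24  → 24 < 38, loop
  ADD #9: R1 = 24 + 3 = 27  → 27 < 38, loop
  ADD #10: R1 = 27 + 3 = 30  → 30 < 38, loop
  ADD #11: R1 = 30 + 3 = 33  → 33 < 38, loop
  ADD #12: R1 = 33 + 3 = 36  → 36 < 38, loop
  ADD #13: R1 = 36 + 3 = 39  → 39 >= 38, exit
Total ADD instructions: 13

13


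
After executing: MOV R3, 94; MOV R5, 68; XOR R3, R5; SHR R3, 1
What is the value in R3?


Register state trace:
  MOV R3, 94  → R3 = 94 (0b01011110)
  MOV R5, 68  → R5 = 68 (0b01000100)
  XOR R3, R5  → R3 = 94 XOR 68 = 26 (0b00011010)
  SHR R3, 1  → R3 = 26 >> 1 = 13
Final: R3 = 13

13


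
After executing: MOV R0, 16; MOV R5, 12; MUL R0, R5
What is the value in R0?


Register state trace:
  MOV R0, 16  → R0 = 16
  MOV R5, 12  → R5 = 12
  MUL R0, R5  → R0 = 16 * 12 = 192
Final: R0 = 192

192


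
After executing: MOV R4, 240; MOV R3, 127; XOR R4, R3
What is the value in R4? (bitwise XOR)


Register state trace:
  MOV R4, 240  → R4 = 240 (0b11110000)
  MOV R3, 127  → R3 = 127 (0b01111111)
  XOR R4, R3  → R4 = 240 XOR 127 = 143 (0b10001111)
Final: R4 = 143

143


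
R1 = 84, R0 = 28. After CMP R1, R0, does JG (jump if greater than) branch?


Trace:
  R1 = 84, R0 = 28
  CMP R1, R0  → compares 84 vs 28
  JG checks: is 84 greater than 28?
  84 > 28, so condition is true
Branch taken: Yes

Yes


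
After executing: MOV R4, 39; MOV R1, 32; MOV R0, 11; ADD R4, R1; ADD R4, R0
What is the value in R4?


Register state trace:
  MOV R4, 39  → R4 = 39
  MOV R1, 32  → R1 = 32
  MOV R0, 11  → R0 = 11
  ADD R4, R1  → R4 = 39 + 32 = 71
  ADD R4, R0  → R4 = 71 + 11 = 82
Final: R4 = 82

82


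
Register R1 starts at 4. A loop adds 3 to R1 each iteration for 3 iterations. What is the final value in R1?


Starting value: R1 = 4
  Iter 1: R1 = 4 + 3 = 7
  Iter 2: R1 = 7 + 3 = 10
  Iter 3: R1 = 10 + 3 = 13
Final: R1 = 13

13


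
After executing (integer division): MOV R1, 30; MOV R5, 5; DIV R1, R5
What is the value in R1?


Register state trace:
  MOV R1, 30  → R1 = 30
  MOV R5, 5  → R5 = 5
  DIV R1, R5  → R1 = 30 // 5 = 6
Final: R1 = 6

6


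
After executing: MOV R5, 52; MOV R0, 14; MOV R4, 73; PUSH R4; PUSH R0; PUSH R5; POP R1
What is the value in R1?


Stack trace (top is rightmost):
  MOV R5, 52  → R5 = 52
  MOV R0, 14  → R0 = 14
  MOV R4, 73  → R4 = 73
  PUSH R4  → stack: [73]
  PUSH R0  → stack: [73, 14]
  PUSH R5  → stack: [73, 14, 52]
  POP R1  → R1 = 52, stack: [73, 14]
Final: R1 = 52

52


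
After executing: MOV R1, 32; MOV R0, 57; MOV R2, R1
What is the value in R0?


Register state trace:
  MOV R1, 32  → R1 = 32
  MOV R0, 57  → R0 = 57
  MOV R2, R1  → R2 = 32
Final: R0 = 57

57


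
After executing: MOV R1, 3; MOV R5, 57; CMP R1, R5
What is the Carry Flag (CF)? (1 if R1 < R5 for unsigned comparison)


Register state trace:
  MOV R1, 3  → R1 = 3
  MOV R5, 57  → R5 = 57
  CMP R1, R5  → unsigned 3 - 57: borrow occurs
  3 < 57, so CF = 1
CF = 1

1


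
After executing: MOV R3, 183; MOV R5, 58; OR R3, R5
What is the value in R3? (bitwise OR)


Register state trace:
  MOV R3, 183  → R3 = 183 (0b10110111)
  MOV R5, 58  → R5 = 58 (0b00111010)
  OR R3, R5   → R3 = 183 OR 58 = 191 (0b10111111)
Final: R3 = 191

191


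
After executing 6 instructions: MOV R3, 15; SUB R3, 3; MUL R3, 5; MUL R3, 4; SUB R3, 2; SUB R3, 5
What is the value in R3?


Register state trace:
  MOV R3, 15  → R3 = 15
  SUB R3, 3  → R3 = 15 - 3 = 12
  MUL R3, 5  → R3 = 12 * 5 = 60
  MUL R3, 4  → R3 = 60 * 4 = 240
  SUB R3, 2  → R3 = 240 - 2 = 238
  SUB R3, 5  → R3 = 238 - 5 = 233
Final: R3 = 233

233


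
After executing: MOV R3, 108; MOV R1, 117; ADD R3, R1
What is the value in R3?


Register state trace:
  MOV R3, 108  → R3 = 108
  MOV R1, 117  → R1 = 117
  ADD R3, R1  → R3 = 108 + 117 = 225
Final: R3 = 225

225


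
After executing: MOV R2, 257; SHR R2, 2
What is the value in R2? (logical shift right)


Register state trace:
  MOV R2, 257  → R2 = 257
  SHR R2, 2  → R2 = 257 >> 2 = 257 // 2^2 = 64
Final: R2 = 64

64


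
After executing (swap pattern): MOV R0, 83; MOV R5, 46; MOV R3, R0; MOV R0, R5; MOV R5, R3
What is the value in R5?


Register state trace (swap pattern):
  MOV R0, 83  → R0 = 83
  MOV R5, 46  → R5 = 46
  MOV R3, R0  → R3 = 83  (save R0)
  MOV R0, R5  → R0 = 46  (R0 gets R5's value)
  MOV R5, R3  → R5 = 83  (R5 gets saved value)
Final: R5 = 83

83


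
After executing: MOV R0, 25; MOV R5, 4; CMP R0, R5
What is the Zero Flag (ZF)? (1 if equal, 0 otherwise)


Register state trace:
  MOV R0, 25  → R0 = 25
  MOV R5, 4  → R5 = 4
  CMP R0, R5  → computes 25 - 4 = 21
  Result is nonzero, so values are not equal
ZF = 0

0


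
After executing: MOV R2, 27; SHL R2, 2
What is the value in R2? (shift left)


Register state trace:
  MOV R2, 27  → R2 = 27
  SHL R2, 2  → R2 = 27 << 2 = 27 * 2^2 = 108
Final: R2 = 108

108


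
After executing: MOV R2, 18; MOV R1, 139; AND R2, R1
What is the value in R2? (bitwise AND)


Register state trace:
  MOV R2, 18  → R2 = 18 (0b00010010)
  MOV R1, 139  → R1 = 139 (0b10001011)
  AND R2, R1  → R2 = 18 AND 139 = 2 (0b00000010)
Final: R2 = 2

2


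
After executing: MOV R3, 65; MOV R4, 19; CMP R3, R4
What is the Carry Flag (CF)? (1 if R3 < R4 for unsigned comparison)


Register state trace:
  MOV R3, 65  → R3 = 65
  MOV R4, 19  → R4 = 19
  CMP R3, R4  → unsigned 65 - 19: no borrow
  65 >= 19, so CF = 0
CF = 0

0


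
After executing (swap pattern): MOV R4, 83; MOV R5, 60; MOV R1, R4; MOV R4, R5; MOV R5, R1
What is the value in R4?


Register state trace (swap pattern):
  MOV R4, 83  → R4 = 83
  MOV R5, 60  → R5 = 60
  MOV R1, R4  → R1 = 83  (save R4)
  MOV R4, R5  → R4 = 60  (R4 gets R5's value)
  MOV R5, R1  → R5 = 83  (R5 gets saved value)
Final: R4 = 60

60


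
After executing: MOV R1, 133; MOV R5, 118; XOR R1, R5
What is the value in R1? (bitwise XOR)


Register state trace:
  MOV R1, 133  → R1 = 133 (0b10000101)
  MOV R5, 118  → R5 = 118 (0b01110110)
  XOR R1, R5  → R1 = 133 XOR 118 = 243 (0b11110011)
Final: R1 = 243

243


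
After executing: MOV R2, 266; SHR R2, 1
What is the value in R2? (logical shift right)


Register state trace:
  MOV R2, 266  → R2 = 266
  SHR R2, 1  → R2 = 266 >> 1 = 266 // 2^1 = 133
Final: R2 = 133

133


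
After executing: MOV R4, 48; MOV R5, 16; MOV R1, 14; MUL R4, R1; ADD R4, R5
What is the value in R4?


Register state trace:
  MOV R4, 48  → R4 = 48
  MOV R5, 16  → R5 = 16
  MOV R1, 14  → R1 = 14
  MUL R4, R1  → R4 = 48 * 14 = 672
  ADD R4, R5  → R4 = 672 + 16 = 688
Final: R4 = 688

688


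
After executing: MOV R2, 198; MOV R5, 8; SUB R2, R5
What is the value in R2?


Register state trace:
  MOV R2, 198  → R2 = 198
  MOV R5, 8  → R5 = 8
  SUB R2, R5  → R2 = 198 - 8 = 190
Final: R2 = 190

190


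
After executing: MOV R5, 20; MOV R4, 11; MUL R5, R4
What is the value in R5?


Register state trace:
  MOV R5, 20  → R5 = 20
  MOV R4, 11  → R4 = 11
  MUL R5, R4  → R5 = 20 * 11 = 220
Final: R5 = 220

220


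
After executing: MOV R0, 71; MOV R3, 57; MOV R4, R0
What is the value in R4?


Register state trace:
  MOV R0, 71  → R0 = 71
  MOV R3, 57  → R3 = 57
  MOV R4, R0  → R4 = 71
Final: R4 = 71

71


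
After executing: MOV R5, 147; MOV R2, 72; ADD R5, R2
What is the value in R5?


Register state trace:
  MOV R5, 147  → R5 = 147
  MOV R2, 72  → R2 = 72
  ADD R5, R2  → R5 = 147 + 72 = 219
Final: R5 = 219

219


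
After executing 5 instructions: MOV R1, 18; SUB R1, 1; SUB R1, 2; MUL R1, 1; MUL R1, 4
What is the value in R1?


Register state trace:
  MOV R1, 18  → R1 = 18
  SUB R1, 1  → R1 = 18 - 1 = 17
  SUB R1, 2  → R1 = 17 - 2 = 15
  MUL R1, 1  → R1 = 15 * 1 = 15
  MUL R1, 4  → R1 = 15 * 4 = 60
Final: R1 = 60

60


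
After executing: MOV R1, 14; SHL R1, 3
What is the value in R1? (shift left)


Register state trace:
  MOV R1, 14  → R1 = 14
  SHL R1, 3  → R1 = 14 << 3 = 14 * 2^3 = 112
Final: R1 = 112

112


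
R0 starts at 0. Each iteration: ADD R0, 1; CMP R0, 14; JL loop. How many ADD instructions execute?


Loop trace (R0 starts at 0, target 14, step 1):
  ADD #1: R0 = 0 + 1 = 1  → 1 < 14, loop
  ADD #2: R0 = 1 + 1 = 2  → 2 < 14, loop
  ADD #3: R0 = 2 + 1 = 3  → 3 < 14, loop
  ADD #4: R0 = 3 + 1 = 4  → 4 < 14, loop
  ADD #5: R0 = 4 + 1 = 5  → 5 < 14, loop
  ADD #6: R0 = 5 + 1 = 6  → 6 < 14, loop
  ADD #7: R0 = 6 + 1 = 7  → 7 < 14, loop
  ADD #8: R0 = 7 + 1 = 8  → 8 < 14, loop
  ADD #9: R0 = 8 + 1 = 9  → 9 < 14, loop
  ADD #10: R0 = 9 + 1 = 10  → 10 < 14, loop
  ADD #11: R0 = 10 + 1 = 11  → 11 < 14, loop
  ADD #12: R0 = 11 + 1 = 12  → 12 < 14, loop
  ADD #13: R0 = 12 + 1 = 13  → 13 < 14, loop
  ADD #14: R0 = 13 + 1 = 14  → 14 >= 14, exit
Total ADD instructions: 14

14


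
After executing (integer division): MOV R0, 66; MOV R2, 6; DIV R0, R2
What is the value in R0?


Register state trace:
  MOV R0, 66  → R0 = 66
  MOV R2, 6  → R2 = 6
  DIV R0, R2  → R0 = 66 // 6 = 11
Final: R0 = 11

11


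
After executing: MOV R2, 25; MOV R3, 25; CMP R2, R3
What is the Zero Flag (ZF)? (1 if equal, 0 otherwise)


Register state trace:
  MOV R2, 25  → R2 = 25
  MOV R3, 25  → R3 = 25
  CMP R2, R3  → computes 25 - 25 = 0
  Result is zero, so values are equal
ZF = 1

1


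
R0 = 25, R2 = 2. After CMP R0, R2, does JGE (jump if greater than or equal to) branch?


Trace:
  R0 = 25, R2 = 2
  CMP R0, R2  → compares 25 vs 2
  JGE checks: is 25 greater than or equal to 2?
  25 > 2, so condition is true
Branch taken: Yes

Yes


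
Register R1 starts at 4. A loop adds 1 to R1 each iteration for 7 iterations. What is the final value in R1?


Starting value: R1 = 4
  Iter 1: R1 = 4 + 1 = 5
  Iter 2: R1 = 5 + 1 = 6
  Iter 3: R1 = 6 + 1 = 7
  Iter 4: R1 = 7 + 1 = 8
  Iter 5: R1 = 8 + 1 = 9
  Iter 6: R1 = 9 + 1 = 10
  Iter 7: R1 = 10 + 1 = 11
Final: R1 = 11

11


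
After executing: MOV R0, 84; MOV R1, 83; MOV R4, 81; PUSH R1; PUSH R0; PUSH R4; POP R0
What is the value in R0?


Stack trace (top is rightmost):
  MOV R0, 84  → R0 = 84
  MOV R1, 83  → R1 = 83
  MOV R4, 81  → R4 = 81
  PUSH R1  → stack: [83]
  PUSH R0  → stack: [83, 84]
  PUSH R4  → stack: [83, 84, 81]
  POP R0  → R0 = 81, stack: [83, 84]
Final: R0 = 81

81


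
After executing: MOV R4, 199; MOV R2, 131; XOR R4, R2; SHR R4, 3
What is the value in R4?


Register state trace:
  MOV R4, 199  → R4 = 199 (0b11000111)
  MOV R2, 131  → R2 = 131 (0b10000011)
  XOR R4, R2  → R4 = 199 XOR 131 = 68 (0b01000100)
  SHR R4, 3  → R4 = 68 >> 3 = 8
Final: R4 = 8

8


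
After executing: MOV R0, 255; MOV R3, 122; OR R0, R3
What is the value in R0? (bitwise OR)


Register state trace:
  MOV R0, 255  → R0 = 255 (0b11111111)
  MOV R3, 122  → R3 = 122 (0b01111010)
  OR R0, R3   → R0 = 255 OR 122 = 255 (0b11111111)
Final: R0 = 255

255


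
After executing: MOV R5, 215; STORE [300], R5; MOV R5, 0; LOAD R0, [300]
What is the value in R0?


Register and memory trace:
  MOV R5, 215  → R5 = 215
  STORE [300], R5  → mem[300] = 215
  MOV R5, 0  → R5 = 0
  LOAD R0, [300]  → R0 = mem[300] = 215
Final: R0 = 215

215


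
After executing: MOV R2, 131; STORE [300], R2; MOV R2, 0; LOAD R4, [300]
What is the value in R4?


Register and memory trace:
  MOV R2, 131  → R2 = 131
  STORE [300], R2  → mem[300] = 131
  MOV R2, 0  → R2 = 0
  LOAD R4, [300]  → R4 = mem[300] = 131
Final: R4 = 131

131


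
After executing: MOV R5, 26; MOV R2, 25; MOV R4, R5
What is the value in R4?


Register state trace:
  MOV R5, 26  → R5 = 26
  MOV R2, 25  → R2 = 25
  MOV R4, R5  → R4 = 26
Final: R4 = 26

26


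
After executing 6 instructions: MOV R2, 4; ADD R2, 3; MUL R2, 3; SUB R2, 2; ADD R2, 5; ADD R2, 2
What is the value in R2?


Register state trace:
  MOV R2, 4  → R2 = 4
  ADD R2, 3  → R2 = 4 + 3 = 7
  MUL R2, 3  → R2 = 7 * 3 = 21
  SUB R2, 2  → R2 = 21 - 2 = 19
  ADD R2, 5  → R2 = 19 + 5 = 24
  ADD R2, 2  → R2 = 24 + 2 = 26
Final: R2 = 26

26


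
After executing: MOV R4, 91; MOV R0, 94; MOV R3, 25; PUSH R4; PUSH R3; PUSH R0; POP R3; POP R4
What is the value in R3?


Stack trace (top is rightmost):
  MOV R4, 91  → R4 = 91
  MOV R0, 94  → R0 = 94
  MOV R3, 25  → R3 = 25
  PUSH R4  → stack: [91]
  PUSH R3  → stack: [91, 25]
  PUSH R0  → stack: [91, 25, 94]
  POP R3  → R3 = 94, stack: [91, 25]
  POP R4  → R4 = 25, stack: [91]
Final: R3 = 94

94


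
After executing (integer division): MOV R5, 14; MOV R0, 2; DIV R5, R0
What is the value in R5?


Register state trace:
  MOV R5, 14  → R5 = 14
  MOV R0, 2  → R0 = 2
  DIV R5, R0  → R5 = 14 // 2 = 7
Final: R5 = 7

7


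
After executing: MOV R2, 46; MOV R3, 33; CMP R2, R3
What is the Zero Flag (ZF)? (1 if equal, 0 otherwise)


Register state trace:
  MOV R2, 46  → R2 = 46
  MOV R3, 33  → R3 = 33
  CMP R2, R3  → computes 46 - 33 = 13
  Result is nonzero, so values are not equal
ZF = 0

0


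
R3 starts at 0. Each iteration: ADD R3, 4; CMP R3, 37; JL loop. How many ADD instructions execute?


Loop trace (R3 starts at 0, target 37, step 4):
  ADD #1: R3 = 0 + 4 = 4  → 4 < 37, loop
  ADD #2: R3 = 4 + 4 = 8  → 8 < 37, loop
  ADD #3: R3 = 8 + 4 = 12  → 12 < 37, loop
  ADD #4: R3 = 12 + 4 = 16  → 16 < 37, loop
  ADD #5: R3 = 16 + 4 = 20  → 20 < 37, loop
  ADD #6: R3 = 20 + 4 = 24  → 24 < 37, loop
  ADD #7: R3 = 24 + 4 = 28  → 28 < 37, loop
  ADD #8: R3 = 28 + 4 = 32  → 32 < 37, loop
  ADD #9: R3 = 32 + 4 = 36  → 36 < 37, loop
  ADD #10: R3 = 36 + 4 = 40  → 40 >= 37, exit
Total ADD instructions: 10

10


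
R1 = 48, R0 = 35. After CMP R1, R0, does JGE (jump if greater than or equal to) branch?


Trace:
  R1 = 48, R0 = 35
  CMP R1, R0  → compares 48 vs 35
  JGE checks: is 48 greater than or equal to 35?
  48 > 35, so condition is true
Branch taken: Yes

Yes


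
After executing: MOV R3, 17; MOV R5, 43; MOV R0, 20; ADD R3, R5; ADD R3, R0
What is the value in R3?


Register state trace:
  MOV R3, 17  → R3 = 17
  MOV R5, 43  → R5 = 43
  MOV R0, 20  → R0 = 20
  ADD R3, R5  → R3 = 17 + 43 = 60
  ADD R3, R0  → R3 = 60 + 20 = 80
Final: R3 = 80

80


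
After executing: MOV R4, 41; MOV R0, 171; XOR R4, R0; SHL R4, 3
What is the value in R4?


Register state trace:
  MOV R4, 41  → R4 = 41 (0b00101001)
  MOV R0, 171  → R0 = 171 (0b10101011)
  XOR R4, R0  → R4 = 41 XOR 171 = 130 (0b10000010)
  SHL R4, 3  → R4 = 130 << 3 = 1040
Final: R4 = 1040

1040


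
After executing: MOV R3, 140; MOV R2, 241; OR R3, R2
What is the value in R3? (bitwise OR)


Register state trace:
  MOV R3, 140  → R3 = 140 (0b10001100)
  MOV R2, 241  → R2 = 241 (0b11110001)
  OR R3, R2   → R3 = 140 OR 241 = 253 (0b11111101)
Final: R3 = 253

253


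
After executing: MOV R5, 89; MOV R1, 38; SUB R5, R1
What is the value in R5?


Register state trace:
  MOV R5, 89  → R5 = 89
  MOV R1, 38  → R1 = 38
  SUB R5, R1  → R5 = 89 - 38 = 51
Final: R5 = 51

51


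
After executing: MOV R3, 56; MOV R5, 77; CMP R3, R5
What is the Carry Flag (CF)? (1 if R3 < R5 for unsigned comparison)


Register state trace:
  MOV R3, 56  → R3 = 56
  MOV R5, 77  → R5 = 77
  CMP R3, R5  → unsigned 56 - 77: borrow occurs
  56 < 77, so CF = 1
CF = 1

1


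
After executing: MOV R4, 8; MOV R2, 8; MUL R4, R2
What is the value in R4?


Register state trace:
  MOV R4, 8  → R4 = 8
  MOV R2, 8  → R2 = 8
  MUL R4, R2  → R4 = 8 * 8 = 64
Final: R4 = 64

64


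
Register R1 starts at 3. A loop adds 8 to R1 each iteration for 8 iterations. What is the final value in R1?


Starting value: R1 = 3
  Iter 1: R1 = 3 + 8 = 11
  Iter 2: R1 = 11 + 8 = 19
  Iter 3: R1 = 19 + 8 = 27
  Iter 4: R1 = 27 + 8 = 35
  Iter 5: R1 = 35 + 8 = 43
  Iter 6: R1 = 43 + 8 = 51
  Iter 7: R1 = 51 + 8 = 59
  Iter 8: R1 = 59 + 8 = 67
Final: R1 = 67

67


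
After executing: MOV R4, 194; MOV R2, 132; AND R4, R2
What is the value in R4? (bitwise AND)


Register state trace:
  MOV R4, 194  → R4 = 194 (0b11000010)
  MOV R2, 132  → R2 = 132 (0b10000100)
  AND R4, R2  → R4 = 194 AND 132 = 128 (0b10000000)
Final: R4 = 128

128
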